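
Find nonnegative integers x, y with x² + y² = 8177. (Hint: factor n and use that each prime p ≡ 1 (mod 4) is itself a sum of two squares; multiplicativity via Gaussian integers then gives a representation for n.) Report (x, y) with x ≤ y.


Step 1: Factor n = 8177 = 13 · 17 · 37.
Step 2: Check the mod-4 condition on each prime factor: 13 ≡ 1 (mod 4), exponent 1; 17 ≡ 1 (mod 4), exponent 1; 37 ≡ 1 (mod 4), exponent 1.
All primes ≡ 3 (mod 4) appear to even exponent (or don't appear), so by the two-squares theorem n IS expressible as a sum of two squares.
Step 3: Build a representation. Here n = 13 · 17 · 37 is a product of primes ≡ 1 (mod 4). Each prime p ≡ 1 (mod 4) is itself a sum of two squares; find a² by testing p − a² for a perfect square:
  13: 13 − 1² = 12, 13 − 2² = 9 = 3² ⇒ 13 = 2² + 3².
  17: 17 − 1² = 16 = 4² ⇒ 17 = 1² + 4².
  37: 37 − 1² = 36 = 6² ⇒ 37 = 1² + 6².
  Combine using the Brahmagupta–Fibonacci identity (a² + b²)(c² + d²) = (ac − bd)² + (ad + bc)² = (ac + bd)² + (ad − bc)²:
  13 · 17 = 221: from (2² + 3²)(1² + 4²), take (2·1 − 3·4, 2·4 + 3·1) = (2 − 12, 8 + 3) = (-10, 11); dropping signs (only squares matter) gives (10, 11); check 10² + 11² = 100 + 121 = 221 ✓.
  221 · 37 = 8177: from (10² + 11²)(1² + 6²), take (10·1 − 11·6, 10·6 + 11·1) = (10 − 66, 60 + 11) = (-56, 71); dropping signs (only squares matter) gives (56, 71); check 56² + 71² = 3136 + 5041 = 8177 ✓.
Step 4: Order so x ≤ y and verify: 56² + 71² = 3136 + 5041 = 8177 = n. ✓

n = 8177 = 56² + 71² (one valid representation with x ≤ y).


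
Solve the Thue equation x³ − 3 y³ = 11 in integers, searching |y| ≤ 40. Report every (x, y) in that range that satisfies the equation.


The equation is x³ - 3y³ = 11. For fixed y, x³ = 3·y³ + 11, so a solution requires the RHS to be a perfect cube.
Strategy: iterate y from -40 to 40, compute RHS = 3·y³ + 11, and check whether it is a (positive or negative) perfect cube.
Check small values of y:
  y = 0: RHS = 11 is not a perfect cube.
  y = 1: RHS = 14 is not a perfect cube.
  y = -1: RHS = 8 = (2)³ ⇒ x = 2 works.
  y = 2: RHS = 35 is not a perfect cube.
  y = -2: RHS = -13 is not a perfect cube.
  y = 3: RHS = 92 is not a perfect cube.
  y = -3: RHS = -70 is not a perfect cube.
Continuing the search up to |y| = 40 finds no further solutions beyond those listed.
Collected solutions: (2, -1).

Solutions (with |y| ≤ 40): (2, -1).


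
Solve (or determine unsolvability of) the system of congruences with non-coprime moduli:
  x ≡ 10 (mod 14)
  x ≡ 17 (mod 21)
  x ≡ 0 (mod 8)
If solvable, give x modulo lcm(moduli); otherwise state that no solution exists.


Moduli 14, 21, 8 are not pairwise coprime, so CRT works modulo lcm(m_i) when all pairwise compatibility conditions hold.
Pairwise compatibility: gcd(m_i, m_j) must divide a_i - a_j for every pair.
Merge one congruence at a time:
  Start: x ≡ 10 (mod 14).
  Combine with x ≡ 17 (mod 21): gcd(14, 21) = 7; 17 - 10 = 7, which IS divisible by 7, so compatible.
    Write x = 10 + 14·t and substitute into x ≡ 17 (mod 21): 14·t ≡ 17 − 10 = 7 (mod 21).
    Divide the congruence (and modulus) by g = 7: 2·t ≡ 1 (mod 3).
    The inverse of 2 mod 3 is 2 (since 2·2 = 4 = 1·3 + 1), so t ≡ 2·1 = 2 ≡ 2 (mod 3).
    Then x = 10 + 14·2 = 38, valid modulo lcm(14, 21) = 42: x ≡ 38 (mod 42).
  Combine with x ≡ 0 (mod 8): gcd(42, 8) = 2; 0 - 38 = -38, which IS divisible by 2, so compatible.
    Write x = 38 + 42·t and substitute into x ≡ 0 (mod 8): 42·t ≡ 0 − 38 = -38 (mod 8).
    Divide the congruence (and modulus) by g = 2: 21·t ≡ -19 (mod 4).
    Reduce coefficients mod 4: 1·t ≡ 1 (mod 4).
    So t ≡ 1 (mod 4).
    Then x = 38 + 42·1 = 80, valid modulo lcm(42, 8) = 168: x ≡ 80 (mod 168).
Verify: 80 mod 14 = 10, 80 mod 21 = 17, 80 mod 8 = 0.

x ≡ 80 (mod 168).


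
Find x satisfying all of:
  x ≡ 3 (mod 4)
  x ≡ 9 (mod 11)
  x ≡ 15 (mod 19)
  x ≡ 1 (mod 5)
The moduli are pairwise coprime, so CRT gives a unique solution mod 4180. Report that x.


Product of moduli M = 4 · 11 · 19 · 5 = 4180.
Merge one congruence at a time:
  Start: x ≡ 3 (mod 4).
  Combine with x ≡ 9 (mod 11); new modulus lcm = 44.
    Write x = 3 + 4·t and substitute into x ≡ 9 (mod 11): 4·t ≡ 9 − 3 = 6 (mod 11).
    The inverse of 4 mod 11 is 3 (since 4·3 = 12 = 1·11 + 1), so t ≡ 3·6 = 18 ≡ 7 (mod 11).
    Then x = 3 + 4·7 = 31, valid modulo lcm(4, 11) = 44: x ≡ 31 (mod 44).
  Combine with x ≡ 15 (mod 19); new modulus lcm = 836.
    Write x = 31 + 44·t and substitute into x ≡ 15 (mod 19): 44·t ≡ 15 − 31 = -16 (mod 19).
    Reduce coefficients mod 19: 6·t ≡ 3 (mod 19).
    The inverse of 6 mod 19 is 16 (since 6·16 = 96 = 5·19 + 1), so t ≡ 16·3 = 48 ≡ 10 (mod 19).
    Then x = 31 + 44·10 = 471, valid modulo lcm(44, 19) = 836: x ≡ 471 (mod 836).
  Combine with x ≡ 1 (mod 5); new modulus lcm = 4180.
    Write x = 471 + 836·t and substitute into x ≡ 1 (mod 5): 836·t ≡ 1 − 471 = -470 (mod 5).
    Reduce coefficients mod 5: 1·t ≡ 0 (mod 5).
    So t ≡ 0 (mod 5).
    Then x = 471 + 836·0 = 471, valid modulo lcm(836, 5) = 4180: x ≡ 471 (mod 4180).
Verify against each original: 471 mod 4 = 3, 471 mod 11 = 9, 471 mod 19 = 15, 471 mod 5 = 1.

x ≡ 471 (mod 4180).


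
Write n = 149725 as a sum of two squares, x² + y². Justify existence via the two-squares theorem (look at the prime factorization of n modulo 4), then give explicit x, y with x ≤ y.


Step 1: Factor n = 149725 = 5^2 · 53 · 113.
Step 2: Check the mod-4 condition on each prime factor: 5 ≡ 1 (mod 4), exponent 2; 53 ≡ 1 (mod 4), exponent 1; 113 ≡ 1 (mod 4), exponent 1.
All primes ≡ 3 (mod 4) appear to even exponent (or don't appear), so by the two-squares theorem n IS expressible as a sum of two squares.
Step 3: Build a representation. Group n = k² · m with k = 5 and m = 53 · 113 = 5989 (a product of primes ≡ 1 (mod 4)); a representation of m scales to one of n via (k·x)² + (k·y)² = k²(x² + y²). Each prime p ≡ 1 (mod 4) is itself a sum of two squares; find a² by testing p − a² for a perfect square:
  53: 53 − 1² = 52, 53 − 2² = 49 = 7² ⇒ 53 = 2² + 7².
  113: 113 − 1² = 112, 113 − 2² = 109, 113 − 3² = 104, 113 − 4² = 97, 113 − 5² = 88, 113 − 6² = 77, 113 − 7² = 64 = 8² ⇒ 113 = 7² + 8².
  Combine using the Brahmagupta–Fibonacci identity (a² + b²)(c² + d²) = (ac − bd)² + (ad + bc)² = (ac + bd)² + (ad − bc)²:
  53 · 113 = 5989: from (2² + 7²)(7² + 8²), take (2·7 − 7·8, 2·8 + 7·7) = (14 − 56, 16 + 49) = (-42, 65); dropping signs (only squares matter) gives (42, 65); check 42² + 65² = 1764 + 4225 = 5989 ✓.
  Scale by k = 5: (5·42, 5·65) = (210, 325).
Step 4: Order so x ≤ y and verify: 210² + 325² = 44100 + 105625 = 149725 = n. ✓

n = 149725 = 210² + 325² (one valid representation with x ≤ y).


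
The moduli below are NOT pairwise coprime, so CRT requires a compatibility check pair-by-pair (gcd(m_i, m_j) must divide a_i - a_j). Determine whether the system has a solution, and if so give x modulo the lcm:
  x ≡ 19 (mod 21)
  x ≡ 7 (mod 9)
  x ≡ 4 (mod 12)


Moduli 21, 9, 12 are not pairwise coprime, so CRT works modulo lcm(m_i) when all pairwise compatibility conditions hold.
Pairwise compatibility: gcd(m_i, m_j) must divide a_i - a_j for every pair.
Merge one congruence at a time:
  Start: x ≡ 19 (mod 21).
  Combine with x ≡ 7 (mod 9): gcd(21, 9) = 3; 7 - 19 = -12, which IS divisible by 3, so compatible.
    Write x = 19 + 21·t and substitute into x ≡ 7 (mod 9): 21·t ≡ 7 − 19 = -12 (mod 9).
    Divide the congruence (and modulus) by g = 3: 7·t ≡ -4 (mod 3).
    Reduce coefficients mod 3: 1·t ≡ 2 (mod 3).
    So t ≡ 2 (mod 3).
    Then x = 19 + 21·2 = 61, valid modulo lcm(21, 9) = 63: x ≡ 61 (mod 63).
  Combine with x ≡ 4 (mod 12): gcd(63, 12) = 3; 4 - 61 = -57, which IS divisible by 3, so compatible.
    Write x = 61 + 63·t and substitute into x ≡ 4 (mod 12): 63·t ≡ 4 − 61 = -57 (mod 12).
    Divide the congruence (and modulus) by g = 3: 21·t ≡ -19 (mod 4).
    Reduce coefficients mod 4: 1·t ≡ 1 (mod 4).
    So t ≡ 1 (mod 4).
    Then x = 61 + 63·1 = 124, valid modulo lcm(63, 12) = 252: x ≡ 124 (mod 252).
Verify: 124 mod 21 = 19, 124 mod 9 = 7, 124 mod 12 = 4.

x ≡ 124 (mod 252).


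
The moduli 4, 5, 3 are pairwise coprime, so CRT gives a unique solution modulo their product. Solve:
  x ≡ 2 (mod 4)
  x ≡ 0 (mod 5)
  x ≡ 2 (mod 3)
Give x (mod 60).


Moduli 4, 5, 3 are pairwise coprime; by CRT there is a unique solution modulo M = 4 · 5 · 3 = 60.
Solve pairwise, accumulating the modulus:
  Start with x ≡ 2 (mod 4).
  Combine with x ≡ 0 (mod 5): since gcd(4, 5) = 1, we get a unique residue mod 20.
    Write x = 2 + 4·t and substitute into x ≡ 0 (mod 5): 4·t ≡ 0 − 2 = -2 (mod 5).
    Reduce coefficients mod 5: 4·t ≡ 3 (mod 5).
    The inverse of 4 mod 5 is 4 (since 4·4 = 16 = 3·5 + 1), so t ≡ 4·3 = 12 ≡ 2 (mod 5).
    Then x = 2 + 4·2 = 10, valid modulo lcm(4, 5) = 20: x ≡ 10 (mod 20).
  Combine with x ≡ 2 (mod 3): since gcd(20, 3) = 1, we get a unique residue mod 60.
    Write x = 10 + 20·t and substitute into x ≡ 2 (mod 3): 20·t ≡ 2 − 10 = -8 (mod 3).
    Reduce coefficients mod 3: 2·t ≡ 1 (mod 3).
    The inverse of 2 mod 3 is 2 (since 2·2 = 4 = 1·3 + 1), so t ≡ 2·1 = 2 ≡ 2 (mod 3).
    Then x = 10 + 20·2 = 50, valid modulo lcm(20, 3) = 60: x ≡ 50 (mod 60).
Verify: 50 mod 4 = 2 ✓, 50 mod 5 = 0 ✓, 50 mod 3 = 2 ✓.

x ≡ 50 (mod 60).


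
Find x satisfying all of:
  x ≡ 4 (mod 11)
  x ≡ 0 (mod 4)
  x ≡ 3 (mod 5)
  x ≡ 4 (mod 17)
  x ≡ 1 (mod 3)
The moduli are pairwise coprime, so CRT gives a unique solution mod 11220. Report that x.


Product of moduli M = 11 · 4 · 5 · 17 · 3 = 11220.
Merge one congruence at a time:
  Start: x ≡ 4 (mod 11).
  Combine with x ≡ 0 (mod 4); new modulus lcm = 44.
    Write x = 4 + 11·t and substitute into x ≡ 0 (mod 4): 11·t ≡ 0 − 4 = -4 (mod 4).
    Reduce coefficients mod 4: 3·t ≡ 0 (mod 4).
    The inverse of 3 mod 4 is 3 (since 3·3 = 9 = 2·4 + 1), so t ≡ 3·0 = 0 ≡ 0 (mod 4).
    Then x = 4 + 11·0 = 4, valid modulo lcm(11, 4) = 44: x ≡ 4 (mod 44).
  Combine with x ≡ 3 (mod 5); new modulus lcm = 220.
    Write x = 4 + 44·t and substitute into x ≡ 3 (mod 5): 44·t ≡ 3 − 4 = -1 (mod 5).
    Reduce coefficients mod 5: 4·t ≡ 4 (mod 5).
    The inverse of 4 mod 5 is 4 (since 4·4 = 16 = 3·5 + 1), so t ≡ 4·4 = 16 ≡ 1 (mod 5).
    Then x = 4 + 44·1 = 48, valid modulo lcm(44, 5) = 220: x ≡ 48 (mod 220).
  Combine with x ≡ 4 (mod 17); new modulus lcm = 3740.
    Write x = 48 + 220·t and substitute into x ≡ 4 (mod 17): 220·t ≡ 4 − 48 = -44 (mod 17).
    Reduce coefficients mod 17: 16·t ≡ 7 (mod 17).
    The inverse of 16 mod 17 is 16 (since 16·16 = 256 = 15·17 + 1), so t ≡ 16·7 = 112 ≡ 10 (mod 17).
    Then x = 48 + 220·10 = 2248, valid modulo lcm(220, 17) = 3740: x ≡ 2248 (mod 3740).
  Combine with x ≡ 1 (mod 3); new modulus lcm = 11220.
    Write x = 2248 + 3740·t and substitute into x ≡ 1 (mod 3): 3740·t ≡ 1 − 2248 = -2247 (mod 3).
    Reduce coefficients mod 3: 2·t ≡ 0 (mod 3).
    The inverse of 2 mod 3 is 2 (since 2·2 = 4 = 1·3 + 1), so t ≡ 2·0 = 0 ≡ 0 (mod 3).
    Then x = 2248 + 3740·0 = 2248, valid modulo lcm(3740, 3) = 11220: x ≡ 2248 (mod 11220).
Verify against each original: 2248 mod 11 = 4, 2248 mod 4 = 0, 2248 mod 5 = 3, 2248 mod 17 = 4, 2248 mod 3 = 1.

x ≡ 2248 (mod 11220).


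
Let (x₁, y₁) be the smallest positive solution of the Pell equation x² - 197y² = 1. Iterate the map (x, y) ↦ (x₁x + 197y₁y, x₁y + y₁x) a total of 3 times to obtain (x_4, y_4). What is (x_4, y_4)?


Step 1: Find the fundamental solution (x₁, y₁) of x² - 197y² = 1.
  Expand √197 as a continued fraction. a₀ = ⌊√197⌋ = 14; iterate m_{k+1} = d_k·a_k − m_k, d_{k+1} = (197 − m_{k+1}²)/d_k, a_{k+1} = ⌊(a₀ + m_{k+1})/d_{k+1}⌋ (starting m₀ = 0, d₀ = 1), with convergents p_k = a_k·p_{k-1} + p_{k-2}, q_k = a_k·q_{k-1} + q_{k-2} (p₋₁ = 1, q₋₁ = 0):
  k = 0: a₀ = 14; p₀/q₀ = 14/1; p₀² − 197·q₀² = 196 − 197 = -1.
  k = 1: m = 14, d = 1, a = ⌊(14 + 14)/1⌋ = 28; p/q = (28·14 + 1)/(28·1 + 0) = 393/28; p² − 197·q² = 154449 − 154448 = 1.
  The first convergent with p² − 197·q² = 1 gives the fundamental solution (x₁, y₁) = (393, 28).
Step 2: Apply the recurrence (x_{n+1}, y_{n+1}) = (x₁x_n + 197y₁y_n, x₁y_n + y₁x_n) repeatedly.
  From (x_1, y_1) = (393, 28): x_2 = 393·393 + 197·28·28 = 308897; y_2 = 393·28 + 28·393 = 22008.
  From (x_2, y_2) = (308897, 22008): x_3 = 393·308897 + 197·28·22008 = 242792649; y_3 = 393·22008 + 28·308897 = 17298260.
  From (x_3, y_3) = (242792649, 17298260): x_4 = 393·242792649 + 197·28·17298260 = 190834713217; y_4 = 393·17298260 + 28·242792649 = 13596410352.
Step 3: Verify x_4² - 197·y_4² = 36417887768614634489089 - 36417887768614634489088 = 1 (should be 1). ✓

(x_1, y_1) = (393, 28); (x_4, y_4) = (190834713217, 13596410352).


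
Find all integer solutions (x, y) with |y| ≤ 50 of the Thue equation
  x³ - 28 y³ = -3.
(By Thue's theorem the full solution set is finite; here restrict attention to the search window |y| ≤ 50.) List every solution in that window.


The equation is x³ - 28y³ = -3. For fixed y, x³ = 28·y³ − 3, so a solution requires the RHS to be a perfect cube.
Strategy: iterate y from -50 to 50, compute RHS = 28·y³ − 3, and check whether it is a (positive or negative) perfect cube.
Check small values of y:
  y = 0: RHS = -3 is not a perfect cube.
  y = 1: RHS = 25 is not a perfect cube.
  y = -1: RHS = -31 is not a perfect cube.
  y = 2: RHS = 221 is not a perfect cube.
  y = -2: RHS = -227 is not a perfect cube.
  y = 3: RHS = 753 is not a perfect cube.
  y = -3: RHS = -759 is not a perfect cube.
Continuing the search up to |y| = 50 finds no solutions either.
No (x, y) in the scanned range satisfies the equation.

No integer solutions with |y| ≤ 50.


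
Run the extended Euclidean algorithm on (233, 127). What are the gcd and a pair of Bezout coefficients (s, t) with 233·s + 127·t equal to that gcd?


Euclidean algorithm on (233, 127) — divide until remainder is 0:
  233 = 1 · 127 + 106
  127 = 1 · 106 + 21
  106 = 5 · 21 + 1
  21 = 21 · 1 + 0
gcd(233, 127) = 1.
Track Bezout coefficients alongside the remainders: start with r₀ = 233 = a·1 + b·0 (s = 1, t = 0) and r₁ = 127 = a·0 + b·1 (s = 0, t = 1); each new remainder r_{k+1} = r_{k-1} − q_k·r_k inherits s_{k+1} = s_{k-1} − q_k·s_k, t_{k+1} = t_{k-1} − q_k·t_k, so r_k = a·s_k + b·t_k at every step:
  q = 1: r = 106, s = 1 − 1·0 = 1, t = 0 − 1·1 = -1  (check: 233·1 + 127·(-1) = 106)
  q = 1: r = 21, s = 0 − 1·1 = -1, t = 1 − 1·(-1) = 2  (check: 233·(-1) + 127·2 = 21)
  q = 5: r = 1, s = 1 − 5·(-1) = 6, t = -1 − 5·2 = -11  (check: 233·6 + 127·(-11) = 1)
The row with r = 1 (the gcd) gives the Bezout coefficients s = 6, t = -11.
Result: 233 · (6) + 127 · (-11) = 1.

gcd(233, 127) = 1; s = 6, t = -11 (check: 233·6 + 127·(-11) = 1).


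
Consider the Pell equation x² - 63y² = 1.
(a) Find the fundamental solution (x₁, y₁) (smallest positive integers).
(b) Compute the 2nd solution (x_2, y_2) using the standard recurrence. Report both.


Step 1: Find the fundamental solution (x₁, y₁) of x² - 63y² = 1.
  Expand √63 as a continued fraction. a₀ = ⌊√63⌋ = 7; iterate m_{k+1} = d_k·a_k − m_k, d_{k+1} = (63 − m_{k+1}²)/d_k, a_{k+1} = ⌊(a₀ + m_{k+1})/d_{k+1}⌋ (starting m₀ = 0, d₀ = 1), with convergents p_k = a_k·p_{k-1} + p_{k-2}, q_k = a_k·q_{k-1} + q_{k-2} (p₋₁ = 1, q₋₁ = 0):
  k = 0: a₀ = 7; p₀/q₀ = 7/1; p₀² − 63·q₀² = 49 − 63 = -14.
  k = 1: m = 7, d = 14, a = ⌊(7 + 7)/14⌋ = 1; p/q = (1·7 + 1)/(1·1 + 0) = 8/1; p² − 63·q² = 64 − 63 = 1.
  The first convergent with p² − 63·q² = 1 gives the fundamental solution (x₁, y₁) = (8, 1).
Step 2: Apply the recurrence (x_{n+1}, y_{n+1}) = (x₁x_n + 63y₁y_n, x₁y_n + y₁x_n) repeatedly.
  From (x_1, y_1) = (8, 1): x_2 = 8·8 + 63·1·1 = 127; y_2 = 8·1 + 1·8 = 16.
Step 3: Verify x_2² - 63·y_2² = 16129 - 16128 = 1 (should be 1). ✓

(x_1, y_1) = (8, 1); (x_2, y_2) = (127, 16).


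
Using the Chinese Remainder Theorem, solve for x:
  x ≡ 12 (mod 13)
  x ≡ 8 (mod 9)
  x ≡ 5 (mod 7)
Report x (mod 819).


Moduli 13, 9, 7 are pairwise coprime; by CRT there is a unique solution modulo M = 13 · 9 · 7 = 819.
Solve pairwise, accumulating the modulus:
  Start with x ≡ 12 (mod 13).
  Combine with x ≡ 8 (mod 9): since gcd(13, 9) = 1, we get a unique residue mod 117.
    Write x = 12 + 13·t and substitute into x ≡ 8 (mod 9): 13·t ≡ 8 − 12 = -4 (mod 9).
    Reduce coefficients mod 9: 4·t ≡ 5 (mod 9).
    The inverse of 4 mod 9 is 7 (since 4·7 = 28 = 3·9 + 1), so t ≡ 7·5 = 35 ≡ 8 (mod 9).
    Then x = 12 + 13·8 = 116, valid modulo lcm(13, 9) = 117: x ≡ 116 (mod 117).
  Combine with x ≡ 5 (mod 7): since gcd(117, 7) = 1, we get a unique residue mod 819.
    Write x = 116 + 117·t and substitute into x ≡ 5 (mod 7): 117·t ≡ 5 − 116 = -111 (mod 7).
    Reduce coefficients mod 7: 5·t ≡ 1 (mod 7).
    The inverse of 5 mod 7 is 3 (since 5·3 = 15 = 2·7 + 1), so t ≡ 3·1 = 3 ≡ 3 (mod 7).
    Then x = 116 + 117·3 = 467, valid modulo lcm(117, 7) = 819: x ≡ 467 (mod 819).
Verify: 467 mod 13 = 12 ✓, 467 mod 9 = 8 ✓, 467 mod 7 = 5 ✓.

x ≡ 467 (mod 819).


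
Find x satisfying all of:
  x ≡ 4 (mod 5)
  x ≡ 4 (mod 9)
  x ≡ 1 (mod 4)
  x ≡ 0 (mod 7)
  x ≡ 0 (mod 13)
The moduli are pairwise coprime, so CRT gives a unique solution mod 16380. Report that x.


Product of moduli M = 5 · 9 · 4 · 7 · 13 = 16380.
Merge one congruence at a time:
  Start: x ≡ 4 (mod 5).
  Combine with x ≡ 4 (mod 9); new modulus lcm = 45.
    Write x = 4 + 5·t and substitute into x ≡ 4 (mod 9): 5·t ≡ 4 − 4 = 0 (mod 9).
    The inverse of 5 mod 9 is 2 (since 5·2 = 10 = 1·9 + 1), so t ≡ 2·0 = 0 ≡ 0 (mod 9).
    Then x = 4 + 5·0 = 4, valid modulo lcm(5, 9) = 45: x ≡ 4 (mod 45).
  Combine with x ≡ 1 (mod 4); new modulus lcm = 180.
    Write x = 4 + 45·t and substitute into x ≡ 1 (mod 4): 45·t ≡ 1 − 4 = -3 (mod 4).
    Reduce coefficients mod 4: 1·t ≡ 1 (mod 4).
    So t ≡ 1 (mod 4).
    Then x = 4 + 45·1 = 49, valid modulo lcm(45, 4) = 180: x ≡ 49 (mod 180).
  Combine with x ≡ 0 (mod 7); new modulus lcm = 1260.
    Write x = 49 + 180·t and substitute into x ≡ 0 (mod 7): 180·t ≡ 0 − 49 = -49 (mod 7).
    Reduce coefficients mod 7: 5·t ≡ 0 (mod 7).
    The inverse of 5 mod 7 is 3 (since 5·3 = 15 = 2·7 + 1), so t ≡ 3·0 = 0 ≡ 0 (mod 7).
    Then x = 49 + 180·0 = 49, valid modulo lcm(180, 7) = 1260: x ≡ 49 (mod 1260).
  Combine with x ≡ 0 (mod 13); new modulus lcm = 16380.
    Write x = 49 + 1260·t and substitute into x ≡ 0 (mod 13): 1260·t ≡ 0 − 49 = -49 (mod 13).
    Reduce coefficients mod 13: 12·t ≡ 3 (mod 13).
    The inverse of 12 mod 13 is 12 (since 12·12 = 144 = 11·13 + 1), so t ≡ 12·3 = 36 ≡ 10 (mod 13).
    Then x = 49 + 1260·10 = 12649, valid modulo lcm(1260, 13) = 16380: x ≡ 12649 (mod 16380).
Verify against each original: 12649 mod 5 = 4, 12649 mod 9 = 4, 12649 mod 4 = 1, 12649 mod 7 = 0, 12649 mod 13 = 0.

x ≡ 12649 (mod 16380).


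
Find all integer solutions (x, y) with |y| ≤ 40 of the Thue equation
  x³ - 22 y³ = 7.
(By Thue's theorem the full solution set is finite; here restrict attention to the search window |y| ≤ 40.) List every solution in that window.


The equation is x³ - 22y³ = 7. For fixed y, x³ = 22·y³ + 7, so a solution requires the RHS to be a perfect cube.
Strategy: iterate y from -40 to 40, compute RHS = 22·y³ + 7, and check whether it is a (positive or negative) perfect cube.
Check small values of y:
  y = 0: RHS = 7 is not a perfect cube.
  y = 1: RHS = 29 is not a perfect cube.
  y = -1: RHS = -15 is not a perfect cube.
  y = 2: RHS = 183 is not a perfect cube.
  y = -2: RHS = -169 is not a perfect cube.
  y = 3: RHS = 601 is not a perfect cube.
  y = -3: RHS = -587 is not a perfect cube.
Continuing the search up to |y| = 40 finds no solutions either.
No (x, y) in the scanned range satisfies the equation.

No integer solutions with |y| ≤ 40.


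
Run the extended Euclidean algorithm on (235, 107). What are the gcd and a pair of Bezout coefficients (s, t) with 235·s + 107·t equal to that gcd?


Euclidean algorithm on (235, 107) — divide until remainder is 0:
  235 = 2 · 107 + 21
  107 = 5 · 21 + 2
  21 = 10 · 2 + 1
  2 = 2 · 1 + 0
gcd(235, 107) = 1.
Track Bezout coefficients alongside the remainders: start with r₀ = 235 = a·1 + b·0 (s = 1, t = 0) and r₁ = 107 = a·0 + b·1 (s = 0, t = 1); each new remainder r_{k+1} = r_{k-1} − q_k·r_k inherits s_{k+1} = s_{k-1} − q_k·s_k, t_{k+1} = t_{k-1} − q_k·t_k, so r_k = a·s_k + b·t_k at every step:
  q = 2: r = 21, s = 1 − 2·0 = 1, t = 0 − 2·1 = -2  (check: 235·1 + 107·(-2) = 21)
  q = 5: r = 2, s = 0 − 5·1 = -5, t = 1 − 5·(-2) = 11  (check: 235·(-5) + 107·11 = 2)
  q = 10: r = 1, s = 1 − 10·(-5) = 51, t = -2 − 10·11 = -112  (check: 235·51 + 107·(-112) = 1)
The row with r = 1 (the gcd) gives the Bezout coefficients s = 51, t = -112.
Result: 235 · (51) + 107 · (-112) = 1.

gcd(235, 107) = 1; s = 51, t = -112 (check: 235·51 + 107·(-112) = 1).


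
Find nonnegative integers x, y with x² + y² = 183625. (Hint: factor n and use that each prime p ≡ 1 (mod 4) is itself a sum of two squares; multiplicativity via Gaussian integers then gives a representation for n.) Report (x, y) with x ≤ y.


Step 1: Factor n = 183625 = 5^3 · 13 · 113.
Step 2: Check the mod-4 condition on each prime factor: 5 ≡ 1 (mod 4), exponent 3; 13 ≡ 1 (mod 4), exponent 1; 113 ≡ 1 (mod 4), exponent 1.
All primes ≡ 3 (mod 4) appear to even exponent (or don't appear), so by the two-squares theorem n IS expressible as a sum of two squares.
Step 3: Build a representation. Group n = k² · m with k = 5 and m = 5 · 13 · 113 = 7345 (a product of primes ≡ 1 (mod 4)); a representation of m scales to one of n via (k·x)² + (k·y)² = k²(x² + y²). Each prime p ≡ 1 (mod 4) is itself a sum of two squares; find a² by testing p − a² for a perfect square:
  5: 5 − 1² = 4 = 2² ⇒ 5 = 1² + 2².
  13: 13 − 1² = 12, 13 − 2² = 9 = 3² ⇒ 13 = 2² + 3².
  113: 113 − 1² = 112, 113 − 2² = 109, 113 − 3² = 104, 113 − 4² = 97, 113 − 5² = 88, 113 − 6² = 77, 113 − 7² = 64 = 8² ⇒ 113 = 7² + 8².
  Combine using the Brahmagupta–Fibonacci identity (a² + b²)(c² + d²) = (ac − bd)² + (ad + bc)² = (ac + bd)² + (ad − bc)²:
  5 · 13 = 65: from (1² + 2²)(2² + 3²), take (1·2 − 2·3, 1·3 + 2·2) = (2 − 6, 3 + 4) = (-4, 7); dropping signs (only squares matter) gives (4, 7); check 4² + 7² = 16 + 49 = 65 ✓.
  65 · 113 = 7345: from (4² + 7²)(7² + 8²), take (4·7 − 7·8, 4·8 + 7·7) = (28 − 56, 32 + 49) = (-28, 81); dropping signs (only squares matter) gives (28, 81); check 28² + 81² = 784 + 6561 = 7345 ✓.
  Scale by k = 5: (5·28, 5·81) = (140, 405).
Step 4: Order so x ≤ y and verify: 140² + 405² = 19600 + 164025 = 183625 = n. ✓

n = 183625 = 140² + 405² (one valid representation with x ≤ y).


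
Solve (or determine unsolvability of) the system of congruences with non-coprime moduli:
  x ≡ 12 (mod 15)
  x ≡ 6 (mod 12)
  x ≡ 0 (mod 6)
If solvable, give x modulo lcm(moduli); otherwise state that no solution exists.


Moduli 15, 12, 6 are not pairwise coprime, so CRT works modulo lcm(m_i) when all pairwise compatibility conditions hold.
Pairwise compatibility: gcd(m_i, m_j) must divide a_i - a_j for every pair.
Merge one congruence at a time:
  Start: x ≡ 12 (mod 15).
  Combine with x ≡ 6 (mod 12): gcd(15, 12) = 3; 6 - 12 = -6, which IS divisible by 3, so compatible.
    Write x = 12 + 15·t and substitute into x ≡ 6 (mod 12): 15·t ≡ 6 − 12 = -6 (mod 12).
    Divide the congruence (and modulus) by g = 3: 5·t ≡ -2 (mod 4).
    Reduce coefficients mod 4: 1·t ≡ 2 (mod 4).
    So t ≡ 2 (mod 4).
    Then x = 12 + 15·2 = 42, valid modulo lcm(15, 12) = 60: x ≡ 42 (mod 60).
  Combine with x ≡ 0 (mod 6): gcd(60, 6) = 6; 0 - 42 = -42, which IS divisible by 6, so compatible.
    Write x = 42 + 60·t and substitute into x ≡ 0 (mod 6): 60·t ≡ 0 − 42 = -42 (mod 6).
    Divide the congruence (and modulus) by g = 6: 10·t ≡ -7 (mod 1).
    Modulo 1 every t works; take t = 0.
    Then x = 42 + 60·0 = 42, valid modulo lcm(60, 6) = 60: x ≡ 42 (mod 60).
Verify: 42 mod 15 = 12, 42 mod 12 = 6, 42 mod 6 = 0.

x ≡ 42 (mod 60).


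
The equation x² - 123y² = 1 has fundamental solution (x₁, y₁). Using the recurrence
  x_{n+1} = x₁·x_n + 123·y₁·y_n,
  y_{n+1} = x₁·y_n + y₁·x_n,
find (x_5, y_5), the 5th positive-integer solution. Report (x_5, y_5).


Step 1: Find the fundamental solution (x₁, y₁) of x² - 123y² = 1.
  Expand √123 as a continued fraction. a₀ = ⌊√123⌋ = 11; iterate m_{k+1} = d_k·a_k − m_k, d_{k+1} = (123 − m_{k+1}²)/d_k, a_{k+1} = ⌊(a₀ + m_{k+1})/d_{k+1}⌋ (starting m₀ = 0, d₀ = 1), with convergents p_k = a_k·p_{k-1} + p_{k-2}, q_k = a_k·q_{k-1} + q_{k-2} (p₋₁ = 1, q₋₁ = 0):
  k = 0: a₀ = 11; p₀/q₀ = 11/1; p₀² − 123·q₀² = 121 − 123 = -2.
  k = 1: m = 11, d = 2, a = ⌊(11 + 11)/2⌋ = 11; p/q = (11·11 + 1)/(11·1 + 0) = 122/11; p² − 123·q² = 14884 − 14883 = 1.
  The first convergent with p² − 123·q² = 1 gives the fundamental solution (x₁, y₁) = (122, 11).
Step 2: Apply the recurrence (x_{n+1}, y_{n+1}) = (x₁x_n + 123y₁y_n, x₁y_n + y₁x_n) repeatedly.
  From (x_1, y_1) = (122, 11): x_2 = 122·122 + 123·11·11 = 29767; y_2 = 122·11 + 11·122 = 2684.
  From (x_2, y_2) = (29767, 2684): x_3 = 122·29767 + 123·11·2684 = 7263026; y_3 = 122·2684 + 11·29767 = 654885.
  From (x_3, y_3) = (7263026, 654885): x_4 = 122·7263026 + 123·11·654885 = 1772148577; y_4 = 122·654885 + 11·7263026 = 159789256.
  From (x_4, y_4) = (1772148577, 159789256): x_5 = 122·1772148577 + 123·11·159789256 = 432396989762; y_5 = 122·159789256 + 11·1772148577 = 38987923579.
Step 3: Verify x_5² - 123·y_5² = 186967156755239132816644 - 186967156755239132816643 = 1 (should be 1). ✓

(x_1, y_1) = (122, 11); (x_5, y_5) = (432396989762, 38987923579).


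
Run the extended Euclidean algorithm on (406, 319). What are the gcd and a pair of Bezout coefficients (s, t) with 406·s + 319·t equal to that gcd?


Euclidean algorithm on (406, 319) — divide until remainder is 0:
  406 = 1 · 319 + 87
  319 = 3 · 87 + 58
  87 = 1 · 58 + 29
  58 = 2 · 29 + 0
gcd(406, 319) = 29.
Track Bezout coefficients alongside the remainders: start with r₀ = 406 = a·1 + b·0 (s = 1, t = 0) and r₁ = 319 = a·0 + b·1 (s = 0, t = 1); each new remainder r_{k+1} = r_{k-1} − q_k·r_k inherits s_{k+1} = s_{k-1} − q_k·s_k, t_{k+1} = t_{k-1} − q_k·t_k, so r_k = a·s_k + b·t_k at every step:
  q = 1: r = 87, s = 1 − 1·0 = 1, t = 0 − 1·1 = -1  (check: 406·1 + 319·(-1) = 87)
  q = 3: r = 58, s = 0 − 3·1 = -3, t = 1 − 3·(-1) = 4  (check: 406·(-3) + 319·4 = 58)
  q = 1: r = 29, s = 1 − 1·(-3) = 4, t = -1 − 1·4 = -5  (check: 406·4 + 319·(-5) = 29)
The row with r = 29 (the gcd) gives the Bezout coefficients s = 4, t = -5.
Result: 406 · (4) + 319 · (-5) = 29.

gcd(406, 319) = 29; s = 4, t = -5 (check: 406·4 + 319·(-5) = 29).


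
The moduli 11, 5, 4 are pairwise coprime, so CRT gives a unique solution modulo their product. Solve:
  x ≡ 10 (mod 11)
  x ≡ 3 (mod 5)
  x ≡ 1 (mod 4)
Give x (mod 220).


Moduli 11, 5, 4 are pairwise coprime; by CRT there is a unique solution modulo M = 11 · 5 · 4 = 220.
Solve pairwise, accumulating the modulus:
  Start with x ≡ 10 (mod 11).
  Combine with x ≡ 3 (mod 5): since gcd(11, 5) = 1, we get a unique residue mod 55.
    Write x = 10 + 11·t and substitute into x ≡ 3 (mod 5): 11·t ≡ 3 − 10 = -7 (mod 5).
    Reduce coefficients mod 5: 1·t ≡ 3 (mod 5).
    So t ≡ 3 (mod 5).
    Then x = 10 + 11·3 = 43, valid modulo lcm(11, 5) = 55: x ≡ 43 (mod 55).
  Combine with x ≡ 1 (mod 4): since gcd(55, 4) = 1, we get a unique residue mod 220.
    Write x = 43 + 55·t and substitute into x ≡ 1 (mod 4): 55·t ≡ 1 − 43 = -42 (mod 4).
    Reduce coefficients mod 4: 3·t ≡ 2 (mod 4).
    The inverse of 3 mod 4 is 3 (since 3·3 = 9 = 2·4 + 1), so t ≡ 3·2 = 6 ≡ 2 (mod 4).
    Then x = 43 + 55·2 = 153, valid modulo lcm(55, 4) = 220: x ≡ 153 (mod 220).
Verify: 153 mod 11 = 10 ✓, 153 mod 5 = 3 ✓, 153 mod 4 = 1 ✓.

x ≡ 153 (mod 220).


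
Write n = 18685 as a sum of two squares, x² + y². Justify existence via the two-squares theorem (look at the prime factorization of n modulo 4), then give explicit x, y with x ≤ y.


Step 1: Factor n = 18685 = 5 · 37 · 101.
Step 2: Check the mod-4 condition on each prime factor: 5 ≡ 1 (mod 4), exponent 1; 37 ≡ 1 (mod 4), exponent 1; 101 ≡ 1 (mod 4), exponent 1.
All primes ≡ 3 (mod 4) appear to even exponent (or don't appear), so by the two-squares theorem n IS expressible as a sum of two squares.
Step 3: Build a representation. Here n = 5 · 37 · 101 is a product of primes ≡ 1 (mod 4). Each prime p ≡ 1 (mod 4) is itself a sum of two squares; find a² by testing p − a² for a perfect square:
  5: 5 − 1² = 4 = 2² ⇒ 5 = 1² + 2².
  37: 37 − 1² = 36 = 6² ⇒ 37 = 1² + 6².
  101: 101 − 1² = 100 = 10² ⇒ 101 = 1² + 10².
  Combine using the Brahmagupta–Fibonacci identity (a² + b²)(c² + d²) = (ac − bd)² + (ad + bc)² = (ac + bd)² + (ad − bc)²:
  5 · 37 = 185: from (1² + 2²)(1² + 6²), take (1·1 − 2·6, 1·6 + 2·1) = (1 − 12, 6 + 2) = (-11, 8); dropping signs (only squares matter) gives (11, 8); check 11² + 8² = 121 + 64 = 185 ✓.
  185 · 101 = 18685: from (11² + 8²)(1² + 10²), take (11·1 − 8·10, 11·10 + 8·1) = (11 − 80, 110 + 8) = (-69, 118); dropping signs (only squares matter) gives (69, 118); check 69² + 118² = 4761 + 13924 = 18685 ✓.
Step 4: Order so x ≤ y and verify: 69² + 118² = 4761 + 13924 = 18685 = n. ✓

n = 18685 = 69² + 118² (one valid representation with x ≤ y).


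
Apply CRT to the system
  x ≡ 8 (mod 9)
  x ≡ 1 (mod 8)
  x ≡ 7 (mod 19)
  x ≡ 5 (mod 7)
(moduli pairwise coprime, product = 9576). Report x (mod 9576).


Product of moduli M = 9 · 8 · 19 · 7 = 9576.
Merge one congruence at a time:
  Start: x ≡ 8 (mod 9).
  Combine with x ≡ 1 (mod 8); new modulus lcm = 72.
    Write x = 8 + 9·t and substitute into x ≡ 1 (mod 8): 9·t ≡ 1 − 8 = -7 (mod 8).
    Reduce coefficients mod 8: 1·t ≡ 1 (mod 8).
    So t ≡ 1 (mod 8).
    Then x = 8 + 9·1 = 17, valid modulo lcm(9, 8) = 72: x ≡ 17 (mod 72).
  Combine with x ≡ 7 (mod 19); new modulus lcm = 1368.
    Write x = 17 + 72·t and substitute into x ≡ 7 (mod 19): 72·t ≡ 7 − 17 = -10 (mod 19).
    Reduce coefficients mod 19: 15·t ≡ 9 (mod 19).
    The inverse of 15 mod 19 is 14 (since 15·14 = 210 = 11·19 + 1), so t ≡ 14·9 = 126 ≡ 12 (mod 19).
    Then x = 17 + 72·12 = 881, valid modulo lcm(72, 19) = 1368: x ≡ 881 (mod 1368).
  Combine with x ≡ 5 (mod 7); new modulus lcm = 9576.
    Write x = 881 + 1368·t and substitute into x ≡ 5 (mod 7): 1368·t ≡ 5 − 881 = -876 (mod 7).
    Reduce coefficients mod 7: 3·t ≡ 6 (mod 7).
    The inverse of 3 mod 7 is 5 (since 3·5 = 15 = 2·7 + 1), so t ≡ 5·6 = 30 ≡ 2 (mod 7).
    Then x = 881 + 1368·2 = 3617, valid modulo lcm(1368, 7) = 9576: x ≡ 3617 (mod 9576).
Verify against each original: 3617 mod 9 = 8, 3617 mod 8 = 1, 3617 mod 19 = 7, 3617 mod 7 = 5.

x ≡ 3617 (mod 9576).


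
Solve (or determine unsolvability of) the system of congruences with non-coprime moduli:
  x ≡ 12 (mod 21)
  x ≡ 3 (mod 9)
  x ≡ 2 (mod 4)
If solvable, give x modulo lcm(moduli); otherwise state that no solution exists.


Moduli 21, 9, 4 are not pairwise coprime, so CRT works modulo lcm(m_i) when all pairwise compatibility conditions hold.
Pairwise compatibility: gcd(m_i, m_j) must divide a_i - a_j for every pair.
Merge one congruence at a time:
  Start: x ≡ 12 (mod 21).
  Combine with x ≡ 3 (mod 9): gcd(21, 9) = 3; 3 - 12 = -9, which IS divisible by 3, so compatible.
    Write x = 12 + 21·t and substitute into x ≡ 3 (mod 9): 21·t ≡ 3 − 12 = -9 (mod 9).
    Divide the congruence (and modulus) by g = 3: 7·t ≡ -3 (mod 3).
    Reduce coefficients mod 3: 1·t ≡ 0 (mod 3).
    So t ≡ 0 (mod 3).
    Then x = 12 + 21·0 = 12, valid modulo lcm(21, 9) = 63: x ≡ 12 (mod 63).
  Combine with x ≡ 2 (mod 4): gcd(63, 4) = 1; 2 - 12 = -10, which IS divisible by 1, so compatible.
    Write x = 12 + 63·t and substitute into x ≡ 2 (mod 4): 63·t ≡ 2 − 12 = -10 (mod 4).
    Reduce coefficients mod 4: 3·t ≡ 2 (mod 4).
    The inverse of 3 mod 4 is 3 (since 3·3 = 9 = 2·4 + 1), so t ≡ 3·2 = 6 ≡ 2 (mod 4).
    Then x = 12 + 63·2 = 138, valid modulo lcm(63, 4) = 252: x ≡ 138 (mod 252).
Verify: 138 mod 21 = 12, 138 mod 9 = 3, 138 mod 4 = 2.

x ≡ 138 (mod 252).


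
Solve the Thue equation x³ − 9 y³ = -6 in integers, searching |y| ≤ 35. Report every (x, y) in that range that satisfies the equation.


The equation is x³ - 9y³ = -6. For fixed y, x³ = 9·y³ − 6, so a solution requires the RHS to be a perfect cube.
Strategy: iterate y from -35 to 35, compute RHS = 9·y³ − 6, and check whether it is a (positive or negative) perfect cube.
Check small values of y:
  y = 0: RHS = -6 is not a perfect cube.
  y = 1: RHS = 3 is not a perfect cube.
  y = -1: RHS = -15 is not a perfect cube.
  y = 2: RHS = 66 is not a perfect cube.
  y = -2: RHS = -78 is not a perfect cube.
  y = 3: RHS = 237 is not a perfect cube.
  y = -3: RHS = -249 is not a perfect cube.
Continuing the search up to |y| = 35 finds no solutions either.
No (x, y) in the scanned range satisfies the equation.

No integer solutions with |y| ≤ 35.


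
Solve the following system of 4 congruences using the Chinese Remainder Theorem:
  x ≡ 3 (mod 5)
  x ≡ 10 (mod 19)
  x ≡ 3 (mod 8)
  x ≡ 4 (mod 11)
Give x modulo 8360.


Product of moduli M = 5 · 19 · 8 · 11 = 8360.
Merge one congruence at a time:
  Start: x ≡ 3 (mod 5).
  Combine with x ≡ 10 (mod 19); new modulus lcm = 95.
    Write x = 3 + 5·t and substitute into x ≡ 10 (mod 19): 5·t ≡ 10 − 3 = 7 (mod 19).
    The inverse of 5 mod 19 is 4 (since 5·4 = 20 = 1·19 + 1), so t ≡ 4·7 = 28 ≡ 9 (mod 19).
    Then x = 3 + 5·9 = 48, valid modulo lcm(5, 19) = 95: x ≡ 48 (mod 95).
  Combine with x ≡ 3 (mod 8); new modulus lcm = 760.
    Write x = 48 + 95·t and substitute into x ≡ 3 (mod 8): 95·t ≡ 3 − 48 = -45 (mod 8).
    Reduce coefficients mod 8: 7·t ≡ 3 (mod 8).
    The inverse of 7 mod 8 is 7 (since 7·7 = 49 = 6·8 + 1), so t ≡ 7·3 = 21 ≡ 5 (mod 8).
    Then x = 48 + 95·5 = 523, valid modulo lcm(95, 8) = 760: x ≡ 523 (mod 760).
  Combine with x ≡ 4 (mod 11); new modulus lcm = 8360.
    Write x = 523 + 760·t and substitute into x ≡ 4 (mod 11): 760·t ≡ 4 − 523 = -519 (mod 11).
    Reduce coefficients mod 11: 1·t ≡ 9 (mod 11).
    So t ≡ 9 (mod 11).
    Then x = 523 + 760·9 = 7363, valid modulo lcm(760, 11) = 8360: x ≡ 7363 (mod 8360).
Verify against each original: 7363 mod 5 = 3, 7363 mod 19 = 10, 7363 mod 8 = 3, 7363 mod 11 = 4.

x ≡ 7363 (mod 8360).


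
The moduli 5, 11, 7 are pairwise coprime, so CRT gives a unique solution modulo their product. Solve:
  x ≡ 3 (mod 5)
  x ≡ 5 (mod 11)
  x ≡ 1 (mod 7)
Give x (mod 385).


Moduli 5, 11, 7 are pairwise coprime; by CRT there is a unique solution modulo M = 5 · 11 · 7 = 385.
Solve pairwise, accumulating the modulus:
  Start with x ≡ 3 (mod 5).
  Combine with x ≡ 5 (mod 11): since gcd(5, 11) = 1, we get a unique residue mod 55.
    Write x = 3 + 5·t and substitute into x ≡ 5 (mod 11): 5·t ≡ 5 − 3 = 2 (mod 11).
    The inverse of 5 mod 11 is 9 (since 5·9 = 45 = 4·11 + 1), so t ≡ 9·2 = 18 ≡ 7 (mod 11).
    Then x = 3 + 5·7 = 38, valid modulo lcm(5, 11) = 55: x ≡ 38 (mod 55).
  Combine with x ≡ 1 (mod 7): since gcd(55, 7) = 1, we get a unique residue mod 385.
    Write x = 38 + 55·t and substitute into x ≡ 1 (mod 7): 55·t ≡ 1 − 38 = -37 (mod 7).
    Reduce coefficients mod 7: 6·t ≡ 5 (mod 7).
    The inverse of 6 mod 7 is 6 (since 6·6 = 36 = 5·7 + 1), so t ≡ 6·5 = 30 ≡ 2 (mod 7).
    Then x = 38 + 55·2 = 148, valid modulo lcm(55, 7) = 385: x ≡ 148 (mod 385).
Verify: 148 mod 5 = 3 ✓, 148 mod 11 = 5 ✓, 148 mod 7 = 1 ✓.

x ≡ 148 (mod 385).


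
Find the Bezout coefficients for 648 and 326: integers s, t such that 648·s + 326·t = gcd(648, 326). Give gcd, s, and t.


Euclidean algorithm on (648, 326) — divide until remainder is 0:
  648 = 1 · 326 + 322
  326 = 1 · 322 + 4
  322 = 80 · 4 + 2
  4 = 2 · 2 + 0
gcd(648, 326) = 2.
Track Bezout coefficients alongside the remainders: start with r₀ = 648 = a·1 + b·0 (s = 1, t = 0) and r₁ = 326 = a·0 + b·1 (s = 0, t = 1); each new remainder r_{k+1} = r_{k-1} − q_k·r_k inherits s_{k+1} = s_{k-1} − q_k·s_k, t_{k+1} = t_{k-1} − q_k·t_k, so r_k = a·s_k + b·t_k at every step:
  q = 1: r = 322, s = 1 − 1·0 = 1, t = 0 − 1·1 = -1  (check: 648·1 + 326·(-1) = 322)
  q = 1: r = 4, s = 0 − 1·1 = -1, t = 1 − 1·(-1) = 2  (check: 648·(-1) + 326·2 = 4)
  q = 80: r = 2, s = 1 − 80·(-1) = 81, t = -1 − 80·2 = -161  (check: 648·81 + 326·(-161) = 2)
The row with r = 2 (the gcd) gives the Bezout coefficients s = 81, t = -161.
Result: 648 · (81) + 326 · (-161) = 2.

gcd(648, 326) = 2; s = 81, t = -161 (check: 648·81 + 326·(-161) = 2).


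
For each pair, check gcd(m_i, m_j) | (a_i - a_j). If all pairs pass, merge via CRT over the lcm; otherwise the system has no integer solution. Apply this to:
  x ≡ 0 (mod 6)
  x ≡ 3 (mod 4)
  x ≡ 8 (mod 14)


Moduli 6, 4, 14 are not pairwise coprime, so CRT works modulo lcm(m_i) when all pairwise compatibility conditions hold.
Pairwise compatibility: gcd(m_i, m_j) must divide a_i - a_j for every pair.
Merge one congruence at a time:
  Start: x ≡ 0 (mod 6).
  Combine with x ≡ 3 (mod 4): gcd(6, 4) = 2, and 3 - 0 = 3 is NOT divisible by 2.
    ⇒ system is inconsistent (no integer solution).

No solution (the system is inconsistent).


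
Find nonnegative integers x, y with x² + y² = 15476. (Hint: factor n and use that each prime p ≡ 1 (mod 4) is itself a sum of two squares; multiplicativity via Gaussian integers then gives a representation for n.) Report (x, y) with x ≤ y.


Step 1: Factor n = 15476 = 2^2 · 53 · 73.
Step 2: Check the mod-4 condition on each prime factor: 2 = 2 (special); 53 ≡ 1 (mod 4), exponent 1; 73 ≡ 1 (mod 4), exponent 1.
All primes ≡ 3 (mod 4) appear to even exponent (or don't appear), so by the two-squares theorem n IS expressible as a sum of two squares.
Step 3: Build a representation. Group n = k² · m with k = 2 and m = 53 · 73 = 3869 (a product of primes ≡ 1 (mod 4)); a representation of m scales to one of n via (k·x)² + (k·y)² = k²(x² + y²). Each prime p ≡ 1 (mod 4) is itself a sum of two squares; find a² by testing p − a² for a perfect square:
  53: 53 − 1² = 52, 53 − 2² = 49 = 7² ⇒ 53 = 2² + 7².
  73: 73 − 1² = 72, 73 − 2² = 69, 73 − 3² = 64 = 8² ⇒ 73 = 3² + 8².
  Combine using the Brahmagupta–Fibonacci identity (a² + b²)(c² + d²) = (ac − bd)² + (ad + bc)² = (ac + bd)² + (ad − bc)²:
  53 · 73 = 3869: from (2² + 7²)(3² + 8²), take (2·3 − 7·8, 2·8 + 7·3) = (6 − 56, 16 + 21) = (-50, 37); dropping signs (only squares matter) gives (50, 37); check 50² + 37² = 2500 + 1369 = 3869 ✓.
  Scale by k = 2: (2·50, 2·37) = (100, 74).
Step 4: Order so x ≤ y and verify: 74² + 100² = 5476 + 10000 = 15476 = n. ✓

n = 15476 = 74² + 100² (one valid representation with x ≤ y).


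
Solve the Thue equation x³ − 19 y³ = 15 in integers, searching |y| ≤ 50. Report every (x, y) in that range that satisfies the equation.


The equation is x³ - 19y³ = 15. For fixed y, x³ = 19·y³ + 15, so a solution requires the RHS to be a perfect cube.
Strategy: iterate y from -50 to 50, compute RHS = 19·y³ + 15, and check whether it is a (positive or negative) perfect cube.
Check small values of y:
  y = 0: RHS = 15 is not a perfect cube.
  y = 1: RHS = 34 is not a perfect cube.
  y = -1: RHS = -4 is not a perfect cube.
  y = 2: RHS = 167 is not a perfect cube.
  y = -2: RHS = -137 is not a perfect cube.
  y = 3: RHS = 528 is not a perfect cube.
  y = -3: RHS = -498 is not a perfect cube.
Continuing the search up to |y| = 50 finds no solutions either.
No (x, y) in the scanned range satisfies the equation.

No integer solutions with |y| ≤ 50.
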